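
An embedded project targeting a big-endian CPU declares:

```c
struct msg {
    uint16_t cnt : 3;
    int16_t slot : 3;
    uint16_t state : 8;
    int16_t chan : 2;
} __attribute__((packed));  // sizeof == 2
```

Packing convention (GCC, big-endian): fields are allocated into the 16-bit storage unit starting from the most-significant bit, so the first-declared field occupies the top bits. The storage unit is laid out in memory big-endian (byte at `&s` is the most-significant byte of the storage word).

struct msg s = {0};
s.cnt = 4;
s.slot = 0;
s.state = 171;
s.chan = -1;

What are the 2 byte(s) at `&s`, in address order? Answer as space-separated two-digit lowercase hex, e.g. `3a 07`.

82 af

cnt (3b) val=4 bits=0x4 at bit 13: 0x8000
slot (3b) val=0 bits=0x0 at bit 10: 0x8000
state (8b) val=171 bits=0xab at bit 2: 0x82ac
chan (2b) val=-1 bits=0x3 at bit 0: 0x82af
word = 0x82af → big-endian bytes:
  [0]=0x82  [1]=0xaf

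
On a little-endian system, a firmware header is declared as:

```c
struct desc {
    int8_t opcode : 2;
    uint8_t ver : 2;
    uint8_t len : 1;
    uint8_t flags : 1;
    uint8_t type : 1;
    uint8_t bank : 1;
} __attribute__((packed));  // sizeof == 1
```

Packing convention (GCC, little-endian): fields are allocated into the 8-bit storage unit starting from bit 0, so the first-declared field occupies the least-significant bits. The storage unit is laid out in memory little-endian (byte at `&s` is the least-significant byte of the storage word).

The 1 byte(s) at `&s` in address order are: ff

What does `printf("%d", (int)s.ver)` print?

3

[0]=0xff (little-endian) → word 0xff
opcode [0+:2] = (word>>0) & 0x3 = 3
ver [2+:2] = (word>>2) & 0x3 = 3  ←
len [4+:1] = (word>>4) & 0x1 = 1
flags [5+:1] = (word>>5) & 0x1 = 1
type [6+:1] = (word>>6) & 0x1 = 1
bank [7+:1] = (word>>7) & 0x1 = 1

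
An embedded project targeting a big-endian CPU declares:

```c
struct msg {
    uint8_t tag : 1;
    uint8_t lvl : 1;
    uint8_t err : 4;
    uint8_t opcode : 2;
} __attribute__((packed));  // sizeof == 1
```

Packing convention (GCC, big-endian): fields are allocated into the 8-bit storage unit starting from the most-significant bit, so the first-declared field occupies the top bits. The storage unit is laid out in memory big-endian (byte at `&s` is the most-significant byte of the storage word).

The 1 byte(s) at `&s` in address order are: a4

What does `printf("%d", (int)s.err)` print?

9

[0]=0xa4 (big-endian) → word 0xa4
tag [7+:1] = (word>>7) & 0x1 = 1
lvl [6+:1] = (word>>6) & 0x1 = 0
err [2+:4] = (word>>2) & 0xf = 9  ←
opcode [0+:2] = (word>>0) & 0x3 = 0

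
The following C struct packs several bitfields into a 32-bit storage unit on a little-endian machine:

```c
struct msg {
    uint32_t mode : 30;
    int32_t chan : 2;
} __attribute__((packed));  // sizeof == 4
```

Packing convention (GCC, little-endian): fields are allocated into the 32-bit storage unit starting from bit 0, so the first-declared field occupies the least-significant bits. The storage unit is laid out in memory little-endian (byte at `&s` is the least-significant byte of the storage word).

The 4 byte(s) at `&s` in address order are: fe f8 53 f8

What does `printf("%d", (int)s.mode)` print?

945027326

[0]=0xfe [1]=0xf8 [2]=0x53 [3]=0xf8 (little-endian) → word 0xf853f8fe
mode [0+:30] = (word>>0) & 0x3fffffff = 945027326  ←
chan [30+:2] = (word>>30) & 0x3 = 3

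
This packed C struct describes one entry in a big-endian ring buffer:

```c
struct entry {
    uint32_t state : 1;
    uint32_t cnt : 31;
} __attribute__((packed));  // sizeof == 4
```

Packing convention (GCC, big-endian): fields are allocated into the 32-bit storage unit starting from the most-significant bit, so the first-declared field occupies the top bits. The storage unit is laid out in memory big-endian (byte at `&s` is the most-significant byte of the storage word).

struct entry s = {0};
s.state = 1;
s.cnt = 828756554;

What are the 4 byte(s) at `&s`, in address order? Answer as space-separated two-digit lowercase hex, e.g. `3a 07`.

b1 65 d2 4a

[31+:1] state=1 & 0x1 = 0x1; word=0x80000000
[0+:31] cnt=828756554 & 0x7fffffff = 0x3165d24a; word=0xb165d24a
word = 0xb165d24a → big-endian bytes:
  [0]=0xb1  [1]=0x65  [2]=0xd2  [3]=0x4a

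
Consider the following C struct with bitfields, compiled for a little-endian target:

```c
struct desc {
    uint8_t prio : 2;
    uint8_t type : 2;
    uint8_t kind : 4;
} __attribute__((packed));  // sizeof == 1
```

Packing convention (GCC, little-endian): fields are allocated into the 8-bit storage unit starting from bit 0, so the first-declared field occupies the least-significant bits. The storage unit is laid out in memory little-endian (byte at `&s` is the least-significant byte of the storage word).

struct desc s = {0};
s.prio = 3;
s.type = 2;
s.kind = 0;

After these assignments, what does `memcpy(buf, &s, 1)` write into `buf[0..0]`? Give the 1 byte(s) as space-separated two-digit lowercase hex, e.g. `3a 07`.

0b

prio (2b) val=3 bits=0x3 at bit 0: 0x03
type (2b) val=2 bits=0x2 at bit 2: 0x0b
kind (4b) val=0 bits=0x0 at bit 4: 0x0b
word = 0x0b → little-endian bytes:
  [0]=0x0b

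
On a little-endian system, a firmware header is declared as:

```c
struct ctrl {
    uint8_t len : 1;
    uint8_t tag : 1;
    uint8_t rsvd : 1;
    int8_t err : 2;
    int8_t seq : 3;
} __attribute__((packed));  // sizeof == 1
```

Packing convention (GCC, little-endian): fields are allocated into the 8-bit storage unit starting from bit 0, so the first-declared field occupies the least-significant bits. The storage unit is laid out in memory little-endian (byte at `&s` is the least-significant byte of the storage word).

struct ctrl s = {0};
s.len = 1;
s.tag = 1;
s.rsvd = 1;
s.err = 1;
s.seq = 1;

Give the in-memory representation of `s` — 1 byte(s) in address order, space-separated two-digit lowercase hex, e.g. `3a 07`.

len:1 = 1 → 0x1 << 0 → word 0x01
tag:1 = 1 → 0x1 << 1 → word 0x03
rsvd:1 = 1 → 0x1 << 2 → word 0x07
err:2 = 1 → 0x1 << 3 → word 0x0f
seq:3 = 1 → 0x1 << 5 → word 0x2f
word = 0x2f → little-endian bytes:
  [0]=0x2f

2f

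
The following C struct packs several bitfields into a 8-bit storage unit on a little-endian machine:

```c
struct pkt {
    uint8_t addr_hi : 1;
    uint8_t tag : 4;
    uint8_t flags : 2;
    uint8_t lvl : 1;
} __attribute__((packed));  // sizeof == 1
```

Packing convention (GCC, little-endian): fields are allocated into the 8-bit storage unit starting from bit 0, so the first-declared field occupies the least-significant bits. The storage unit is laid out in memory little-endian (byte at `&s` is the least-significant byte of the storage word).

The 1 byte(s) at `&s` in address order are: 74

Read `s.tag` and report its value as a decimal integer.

10

[0]=0x74 (little-endian) → word 0x74
addr_hi:1 @ bit 0 → (0x74>>0)&0x1 = 0x0
tag:4 @ bit 1 → (0x74>>1)&0xf = 0xa  ←
flags:2 @ bit 5 → (0x74>>5)&0x3 = 0x3
lvl:1 @ bit 7 → (0x74>>7)&0x1 = 0x0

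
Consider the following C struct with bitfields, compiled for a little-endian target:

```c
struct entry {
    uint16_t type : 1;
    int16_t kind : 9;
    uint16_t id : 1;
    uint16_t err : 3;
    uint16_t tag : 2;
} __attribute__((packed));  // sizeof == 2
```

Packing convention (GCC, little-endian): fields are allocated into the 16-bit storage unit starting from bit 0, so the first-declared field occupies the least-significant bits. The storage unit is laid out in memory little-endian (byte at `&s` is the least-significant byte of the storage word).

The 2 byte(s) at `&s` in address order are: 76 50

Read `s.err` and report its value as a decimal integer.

[0]=0x76 [1]=0x50 (little-endian) → word 0x5076
type:1 @ bit 0 → (0x5076>>0)&0x1 = 0x0
kind:9 @ bit 1 → (0x5076>>1)&0x1ff = 0x3b
id:1 @ bit 10 → (0x5076>>10)&0x1 = 0x0
err:3 @ bit 11 → (0x5076>>11)&0x7 = 0x2  ←
tag:2 @ bit 14 → (0x5076>>14)&0x3 = 0x1

2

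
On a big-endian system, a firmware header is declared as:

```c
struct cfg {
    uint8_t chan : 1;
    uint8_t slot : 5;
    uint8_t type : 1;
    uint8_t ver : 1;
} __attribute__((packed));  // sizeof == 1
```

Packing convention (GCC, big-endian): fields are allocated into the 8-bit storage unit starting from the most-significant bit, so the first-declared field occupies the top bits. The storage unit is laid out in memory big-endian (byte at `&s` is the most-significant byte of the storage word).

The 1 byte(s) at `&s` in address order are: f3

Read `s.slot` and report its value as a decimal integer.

28

[0]=0xf3 (big-endian) → word 0xf3
chan:1 @ bit 7 → (0xf3>>7)&0x1 = 0x1
slot:5 @ bit 2 → (0xf3>>2)&0x1f = 0x1c  ←
type:1 @ bit 1 → (0xf3>>1)&0x1 = 0x1
ver:1 @ bit 0 → (0xf3>>0)&0x1 = 0x1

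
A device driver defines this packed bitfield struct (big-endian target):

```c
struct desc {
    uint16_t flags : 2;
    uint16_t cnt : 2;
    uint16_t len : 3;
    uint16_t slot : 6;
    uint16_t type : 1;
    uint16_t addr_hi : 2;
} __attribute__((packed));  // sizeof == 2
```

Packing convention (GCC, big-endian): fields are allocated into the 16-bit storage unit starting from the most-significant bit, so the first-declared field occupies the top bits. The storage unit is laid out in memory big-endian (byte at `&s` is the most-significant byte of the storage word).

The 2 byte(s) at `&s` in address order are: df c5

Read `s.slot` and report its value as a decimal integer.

[0]=0xdf [1]=0xc5 (big-endian) → word 0xdfc5
flags [14+:2] = (word>>14) & 0x3 = 3
cnt [12+:2] = (word>>12) & 0x3 = 1
len [9+:3] = (word>>9) & 0x7 = 7
slot [3+:6] = (word>>3) & 0x3f = 56  ←
type [2+:1] = (word>>2) & 0x1 = 1
addr_hi [0+:2] = (word>>0) & 0x3 = 1

56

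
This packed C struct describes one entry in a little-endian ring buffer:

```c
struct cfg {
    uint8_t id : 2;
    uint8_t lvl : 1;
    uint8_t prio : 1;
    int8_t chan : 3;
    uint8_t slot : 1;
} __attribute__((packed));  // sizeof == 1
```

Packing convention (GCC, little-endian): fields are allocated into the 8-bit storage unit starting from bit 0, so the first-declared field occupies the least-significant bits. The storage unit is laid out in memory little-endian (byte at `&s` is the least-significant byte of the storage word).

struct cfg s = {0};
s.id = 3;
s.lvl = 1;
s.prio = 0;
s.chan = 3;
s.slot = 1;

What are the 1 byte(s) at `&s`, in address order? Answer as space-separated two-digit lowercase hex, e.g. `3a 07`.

id:2 = 3 → 0x3 << 0 → word 0x03
lvl:1 = 1 → 0x1 << 2 → word 0x07
prio:1 = 0 → 0x0 << 3 → word 0x07
chan:3 = 3 → 0x3 << 4 → word 0x37
slot:1 = 1 → 0x1 << 7 → word 0xb7
word = 0xb7 → little-endian bytes:
  [0]=0xb7

b7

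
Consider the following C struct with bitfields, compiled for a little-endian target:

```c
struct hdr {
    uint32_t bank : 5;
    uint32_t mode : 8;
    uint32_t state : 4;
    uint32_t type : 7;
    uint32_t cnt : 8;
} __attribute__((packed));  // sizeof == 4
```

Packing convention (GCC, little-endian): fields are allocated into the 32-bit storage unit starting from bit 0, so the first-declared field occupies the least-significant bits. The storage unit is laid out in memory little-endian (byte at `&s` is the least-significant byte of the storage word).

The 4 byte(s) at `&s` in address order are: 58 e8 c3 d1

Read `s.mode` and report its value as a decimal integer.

[0]=0x58 [1]=0xe8 [2]=0xc3 [3]=0xd1 (little-endian) → word 0xd1c3e858
bank [0+:5] = (word>>0) & 0x1f = 24
mode [5+:8] = (word>>5) & 0xff = 66  ←
state [13+:4] = (word>>13) & 0xf = 15
type [17+:7] = (word>>17) & 0x7f = 97
cnt [24+:8] = (word>>24) & 0xff = 209

66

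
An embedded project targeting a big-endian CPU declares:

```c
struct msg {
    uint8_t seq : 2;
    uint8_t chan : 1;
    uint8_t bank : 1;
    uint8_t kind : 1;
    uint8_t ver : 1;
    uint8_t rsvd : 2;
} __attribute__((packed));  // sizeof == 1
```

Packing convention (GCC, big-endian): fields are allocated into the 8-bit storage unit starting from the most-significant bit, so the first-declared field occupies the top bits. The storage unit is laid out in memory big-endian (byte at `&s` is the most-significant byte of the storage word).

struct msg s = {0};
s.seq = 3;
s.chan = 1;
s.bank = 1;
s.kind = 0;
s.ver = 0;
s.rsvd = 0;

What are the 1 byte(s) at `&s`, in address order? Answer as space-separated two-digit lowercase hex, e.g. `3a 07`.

f0

seq (2b) val=3 bits=0x3 at bit 6: 0xc0
chan (1b) val=1 bits=0x1 at bit 5: 0xe0
bank (1b) val=1 bits=0x1 at bit 4: 0xf0
kind (1b) val=0 bits=0x0 at bit 3: 0xf0
ver (1b) val=0 bits=0x0 at bit 2: 0xf0
rsvd (2b) val=0 bits=0x0 at bit 0: 0xf0
word = 0xf0 → big-endian bytes:
  [0]=0xf0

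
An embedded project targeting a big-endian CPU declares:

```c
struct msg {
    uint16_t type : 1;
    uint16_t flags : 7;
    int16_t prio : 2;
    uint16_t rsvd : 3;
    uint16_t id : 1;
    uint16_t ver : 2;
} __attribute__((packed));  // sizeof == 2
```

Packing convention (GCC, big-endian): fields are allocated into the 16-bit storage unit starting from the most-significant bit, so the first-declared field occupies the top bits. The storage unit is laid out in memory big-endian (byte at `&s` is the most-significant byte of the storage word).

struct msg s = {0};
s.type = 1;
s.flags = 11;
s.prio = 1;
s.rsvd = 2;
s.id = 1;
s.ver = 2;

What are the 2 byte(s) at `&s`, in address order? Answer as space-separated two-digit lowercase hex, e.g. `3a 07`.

type (1b) val=1 bits=0x1 at bit 15: 0x8000
flags (7b) val=11 bits=0xb at bit 8: 0x8b00
prio (2b) val=1 bits=0x1 at bit 6: 0x8b40
rsvd (3b) val=2 bits=0x2 at bit 3: 0x8b50
id (1b) val=1 bits=0x1 at bit 2: 0x8b54
ver (2b) val=2 bits=0x2 at bit 0: 0x8b56
word = 0x8b56 → big-endian bytes:
  [0]=0x8b  [1]=0x56

8b 56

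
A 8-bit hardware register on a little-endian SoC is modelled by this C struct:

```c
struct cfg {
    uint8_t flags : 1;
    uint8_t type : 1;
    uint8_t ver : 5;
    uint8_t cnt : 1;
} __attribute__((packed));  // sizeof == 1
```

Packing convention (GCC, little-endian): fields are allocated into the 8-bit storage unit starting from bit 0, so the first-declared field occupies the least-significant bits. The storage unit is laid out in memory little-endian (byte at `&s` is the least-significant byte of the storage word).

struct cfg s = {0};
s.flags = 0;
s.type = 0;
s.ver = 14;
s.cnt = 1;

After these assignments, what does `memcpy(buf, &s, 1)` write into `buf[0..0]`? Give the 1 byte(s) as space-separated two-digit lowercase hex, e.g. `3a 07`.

flags:1 = 0 → 0x0 << 0 → word 0x00
type:1 = 0 → 0x0 << 1 → word 0x00
ver:5 = 14 → 0xe << 2 → word 0x38
cnt:1 = 1 → 0x1 << 7 → word 0xb8
word = 0xb8 → little-endian bytes:
  [0]=0xb8

b8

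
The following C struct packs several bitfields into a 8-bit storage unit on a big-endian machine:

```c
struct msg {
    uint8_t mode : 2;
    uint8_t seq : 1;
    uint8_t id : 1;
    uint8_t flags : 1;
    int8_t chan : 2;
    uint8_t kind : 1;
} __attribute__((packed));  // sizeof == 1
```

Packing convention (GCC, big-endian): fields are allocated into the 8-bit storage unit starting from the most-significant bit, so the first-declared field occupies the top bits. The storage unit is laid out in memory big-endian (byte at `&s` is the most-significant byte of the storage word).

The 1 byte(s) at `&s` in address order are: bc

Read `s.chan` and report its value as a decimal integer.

-2

[0]=0xbc (big-endian) → word 0xbc
mode:2 @ bit 6 → (0xbc>>6)&0x3 = 0x2
seq:1 @ bit 5 → (0xbc>>5)&0x1 = 0x1
id:1 @ bit 4 → (0xbc>>4)&0x1 = 0x1
flags:1 @ bit 3 → (0xbc>>3)&0x1 = 0x1
chan:2 @ bit 1 → (0xbc>>1)&0x3 = 0x2  ←
kind:1 @ bit 0 → (0xbc>>0)&0x1 = 0x0
chan signed 2b, MSB=1: 2 - 4 = -2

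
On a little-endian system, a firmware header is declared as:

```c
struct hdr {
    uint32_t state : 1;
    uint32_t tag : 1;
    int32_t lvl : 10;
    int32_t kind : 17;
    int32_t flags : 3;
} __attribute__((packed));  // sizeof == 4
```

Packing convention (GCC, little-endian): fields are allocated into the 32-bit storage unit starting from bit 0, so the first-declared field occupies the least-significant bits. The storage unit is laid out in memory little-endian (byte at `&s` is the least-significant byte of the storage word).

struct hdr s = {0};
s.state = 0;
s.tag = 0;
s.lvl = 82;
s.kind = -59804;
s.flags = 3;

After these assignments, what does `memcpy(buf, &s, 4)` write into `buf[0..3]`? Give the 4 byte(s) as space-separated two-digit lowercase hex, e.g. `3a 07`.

state:1 = 0 → 0x0 << 0 → word 0x00000000
tag:1 = 0 → 0x0 << 1 → word 0x00000000
lvl:10 = 82 → 0x52 << 2 → word 0x00000148
kind:17 = -59804 → 0x11664 << 12 → word 0x11664148
flags:3 = 3 → 0x3 << 29 → word 0x71664148
word = 0x71664148 → little-endian bytes:
  [0]=0x48  [1]=0x41  [2]=0x66  [3]=0x71

48 41 66 71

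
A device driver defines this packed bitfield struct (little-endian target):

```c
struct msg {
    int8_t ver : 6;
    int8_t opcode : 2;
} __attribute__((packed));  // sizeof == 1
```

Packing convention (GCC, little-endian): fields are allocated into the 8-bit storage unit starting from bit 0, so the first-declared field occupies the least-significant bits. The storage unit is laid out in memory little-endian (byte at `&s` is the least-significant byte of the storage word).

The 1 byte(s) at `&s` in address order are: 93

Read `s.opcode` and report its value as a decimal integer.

[0]=0x93 (little-endian) → word 0x93
ver [0+:6] = (word>>0) & 0x3f = 19
opcode [6+:2] = (word>>6) & 0x3 = 2  ←
opcode signed 2b, MSB=1: 2 - 4 = -2

-2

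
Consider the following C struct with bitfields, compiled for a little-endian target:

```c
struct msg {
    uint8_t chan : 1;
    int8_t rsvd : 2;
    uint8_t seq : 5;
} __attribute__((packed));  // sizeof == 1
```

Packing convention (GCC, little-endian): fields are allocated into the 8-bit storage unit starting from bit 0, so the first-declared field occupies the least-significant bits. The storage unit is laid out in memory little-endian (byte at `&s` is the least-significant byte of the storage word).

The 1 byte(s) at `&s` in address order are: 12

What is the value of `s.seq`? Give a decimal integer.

[0]=0x12 (little-endian) → word 0x12
chan [0+:1] = (word>>0) & 0x1 = 0
rsvd [1+:2] = (word>>1) & 0x3 = 1
seq [3+:5] = (word>>3) & 0x1f = 2  ←

2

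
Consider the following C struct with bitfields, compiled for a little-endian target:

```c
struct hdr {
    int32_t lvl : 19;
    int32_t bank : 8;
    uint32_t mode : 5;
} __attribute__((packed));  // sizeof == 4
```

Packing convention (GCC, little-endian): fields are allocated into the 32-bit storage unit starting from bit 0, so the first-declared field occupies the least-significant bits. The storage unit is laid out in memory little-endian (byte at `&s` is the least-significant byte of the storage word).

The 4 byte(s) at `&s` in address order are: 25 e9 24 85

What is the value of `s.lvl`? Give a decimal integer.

[0]=0x25 [1]=0xe9 [2]=0x24 [3]=0x85 (little-endian) → word 0x8524e925
lvl:19 @ bit 0 → (0x8524e925>>0)&0x7ffff = 0x4e925  ←
bank:8 @ bit 19 → (0x8524e925>>19)&0xff = 0xa4
mode:5 @ bit 27 → (0x8524e925>>27)&0x1f = 0x10
lvl signed 19b, MSB=1: 321829 - 524288 = -202459

-202459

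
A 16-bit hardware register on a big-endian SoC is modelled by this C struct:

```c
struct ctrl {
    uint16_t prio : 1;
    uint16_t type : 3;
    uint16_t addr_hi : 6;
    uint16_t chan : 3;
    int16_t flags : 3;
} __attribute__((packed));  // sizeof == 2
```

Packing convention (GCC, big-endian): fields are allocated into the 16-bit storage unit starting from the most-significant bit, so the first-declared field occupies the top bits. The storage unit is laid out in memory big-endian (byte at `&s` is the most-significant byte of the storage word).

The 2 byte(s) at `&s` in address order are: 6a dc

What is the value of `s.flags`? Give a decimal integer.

-4

[0]=0x6a [1]=0xdc (big-endian) → word 0x6adc
prio [15+:1] = (word>>15) & 0x1 = 0
type [12+:3] = (word>>12) & 0x7 = 6
addr_hi [6+:6] = (word>>6) & 0x3f = 43
chan [3+:3] = (word>>3) & 0x7 = 3
flags [0+:3] = (word>>0) & 0x7 = 4  ←
flags signed 3b, MSB=1: 4 - 8 = -4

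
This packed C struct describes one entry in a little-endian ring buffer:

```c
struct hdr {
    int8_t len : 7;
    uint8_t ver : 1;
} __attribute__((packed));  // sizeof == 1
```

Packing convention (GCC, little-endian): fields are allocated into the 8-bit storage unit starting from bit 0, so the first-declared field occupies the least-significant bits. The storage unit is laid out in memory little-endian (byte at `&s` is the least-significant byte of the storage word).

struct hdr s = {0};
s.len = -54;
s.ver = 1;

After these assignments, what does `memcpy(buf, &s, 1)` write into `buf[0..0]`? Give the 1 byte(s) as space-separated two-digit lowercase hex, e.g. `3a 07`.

ca

len:7 = -54 → 0x4a << 0 → word 0x4a
ver:1 = 1 → 0x1 << 7 → word 0xca
word = 0xca → little-endian bytes:
  [0]=0xca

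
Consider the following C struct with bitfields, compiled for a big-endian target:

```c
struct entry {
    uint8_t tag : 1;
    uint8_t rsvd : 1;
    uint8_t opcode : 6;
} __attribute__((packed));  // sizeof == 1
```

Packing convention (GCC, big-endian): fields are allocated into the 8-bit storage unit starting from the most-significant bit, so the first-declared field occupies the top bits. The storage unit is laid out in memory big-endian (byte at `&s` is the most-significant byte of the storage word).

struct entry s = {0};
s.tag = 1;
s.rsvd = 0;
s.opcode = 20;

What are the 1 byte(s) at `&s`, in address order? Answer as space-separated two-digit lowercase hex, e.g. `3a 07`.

tag (1b) val=1 bits=0x1 at bit 7: 0x80
rsvd (1b) val=0 bits=0x0 at bit 6: 0x80
opcode (6b) val=20 bits=0x14 at bit 0: 0x94
word = 0x94 → big-endian bytes:
  [0]=0x94

94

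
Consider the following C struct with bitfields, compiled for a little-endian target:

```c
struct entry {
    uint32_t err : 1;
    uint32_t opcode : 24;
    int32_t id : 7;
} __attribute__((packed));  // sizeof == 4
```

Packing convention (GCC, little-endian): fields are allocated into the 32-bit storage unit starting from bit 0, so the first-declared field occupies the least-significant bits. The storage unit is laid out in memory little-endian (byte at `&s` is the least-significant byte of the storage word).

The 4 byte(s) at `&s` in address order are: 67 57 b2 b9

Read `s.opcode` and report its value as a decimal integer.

14232499

[0]=0x67 [1]=0x57 [2]=0xb2 [3]=0xb9 (little-endian) → word 0xb9b25767
err:1 @ bit 0 → (0xb9b25767>>0)&0x1 = 0x1
opcode:24 @ bit 1 → (0xb9b25767>>1)&0xffffff = 0xd92bb3  ←
id:7 @ bit 25 → (0xb9b25767>>25)&0x7f = 0x5c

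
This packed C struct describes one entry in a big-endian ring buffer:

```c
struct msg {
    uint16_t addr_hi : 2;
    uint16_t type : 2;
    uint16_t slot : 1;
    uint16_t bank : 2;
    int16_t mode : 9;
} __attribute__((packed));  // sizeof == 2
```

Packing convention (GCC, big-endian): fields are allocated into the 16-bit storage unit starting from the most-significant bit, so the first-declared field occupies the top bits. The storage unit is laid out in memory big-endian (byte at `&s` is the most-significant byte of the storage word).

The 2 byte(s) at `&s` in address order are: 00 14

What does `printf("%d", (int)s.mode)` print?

[0]=0x00 [1]=0x14 (big-endian) → word 0x0014
addr_hi:2 @ bit 14 → (0x0014>>14)&0x3 = 0x0
type:2 @ bit 12 → (0x0014>>12)&0x3 = 0x0
slot:1 @ bit 11 → (0x0014>>11)&0x1 = 0x0
bank:2 @ bit 9 → (0x0014>>9)&0x3 = 0x0
mode:9 @ bit 0 → (0x0014>>0)&0x1ff = 0x14  ←
mode signed 9b, MSB=0: value = 20

20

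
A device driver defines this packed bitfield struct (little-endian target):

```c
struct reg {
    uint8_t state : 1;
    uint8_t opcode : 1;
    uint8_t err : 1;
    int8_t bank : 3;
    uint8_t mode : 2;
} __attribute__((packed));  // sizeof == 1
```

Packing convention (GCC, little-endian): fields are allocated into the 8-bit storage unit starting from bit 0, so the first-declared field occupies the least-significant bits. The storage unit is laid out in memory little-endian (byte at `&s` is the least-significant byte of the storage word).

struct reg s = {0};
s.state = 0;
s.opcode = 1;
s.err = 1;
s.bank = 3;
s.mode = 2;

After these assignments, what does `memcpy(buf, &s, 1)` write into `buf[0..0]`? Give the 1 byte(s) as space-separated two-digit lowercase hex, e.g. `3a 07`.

9e

[0+:1] state=0 & 0x1 = 0x0; word=0x00
[1+:1] opcode=1 & 0x1 = 0x1; word=0x02
[2+:1] err=1 & 0x1 = 0x1; word=0x06
[3+:3] bank=3 & 0x7 = 0x3; word=0x1e
[6+:2] mode=2 & 0x3 = 0x2; word=0x9e
word = 0x9e → little-endian bytes:
  [0]=0x9e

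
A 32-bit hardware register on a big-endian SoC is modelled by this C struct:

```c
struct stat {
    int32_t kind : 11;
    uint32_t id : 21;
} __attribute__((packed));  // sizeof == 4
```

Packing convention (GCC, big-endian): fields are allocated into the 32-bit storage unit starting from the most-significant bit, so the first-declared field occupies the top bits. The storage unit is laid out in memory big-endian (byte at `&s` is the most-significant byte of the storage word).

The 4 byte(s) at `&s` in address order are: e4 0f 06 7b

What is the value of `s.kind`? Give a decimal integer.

[0]=0xe4 [1]=0x0f [2]=0x06 [3]=0x7b (big-endian) → word 0xe40f067b
kind [21+:11] = (word>>21) & 0x7ff = 1824  ←
id [0+:21] = (word>>0) & 0x1fffff = 984699
kind signed 11b, MSB=1: 1824 - 2048 = -224

-224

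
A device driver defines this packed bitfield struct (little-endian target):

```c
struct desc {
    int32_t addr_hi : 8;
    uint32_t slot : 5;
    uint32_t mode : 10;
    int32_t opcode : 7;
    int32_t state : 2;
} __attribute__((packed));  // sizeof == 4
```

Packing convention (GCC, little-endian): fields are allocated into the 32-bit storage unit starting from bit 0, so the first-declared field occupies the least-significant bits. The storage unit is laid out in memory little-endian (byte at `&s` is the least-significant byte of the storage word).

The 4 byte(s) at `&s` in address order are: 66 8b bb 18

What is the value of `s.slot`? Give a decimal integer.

[0]=0x66 [1]=0x8b [2]=0xbb [3]=0x18 (little-endian) → word 0x18bb8b66
addr_hi [0+:8] = (word>>0) & 0xff = 102
slot [8+:5] = (word>>8) & 0x1f = 11  ←
mode [13+:10] = (word>>13) & 0x3ff = 476
opcode [23+:7] = (word>>23) & 0x7f = 49
state [30+:2] = (word>>30) & 0x3 = 0

11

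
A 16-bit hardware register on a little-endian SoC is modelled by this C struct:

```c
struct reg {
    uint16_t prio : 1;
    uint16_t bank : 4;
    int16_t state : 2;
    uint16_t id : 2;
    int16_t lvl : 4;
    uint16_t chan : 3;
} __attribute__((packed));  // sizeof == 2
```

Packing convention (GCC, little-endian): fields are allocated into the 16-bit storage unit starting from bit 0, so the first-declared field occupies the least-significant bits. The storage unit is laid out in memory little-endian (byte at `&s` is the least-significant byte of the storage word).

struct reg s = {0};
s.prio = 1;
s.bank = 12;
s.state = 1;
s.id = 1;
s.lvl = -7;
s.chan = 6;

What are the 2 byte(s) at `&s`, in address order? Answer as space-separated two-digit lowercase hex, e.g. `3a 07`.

b9 d2

prio:1 = 1 → 0x1 << 0 → word 0x0001
bank:4 = 12 → 0xc << 1 → word 0x0019
state:2 = 1 → 0x1 << 5 → word 0x0039
id:2 = 1 → 0x1 << 7 → word 0x00b9
lvl:4 = -7 → 0x9 << 9 → word 0x12b9
chan:3 = 6 → 0x6 << 13 → word 0xd2b9
word = 0xd2b9 → little-endian bytes:
  [0]=0xb9  [1]=0xd2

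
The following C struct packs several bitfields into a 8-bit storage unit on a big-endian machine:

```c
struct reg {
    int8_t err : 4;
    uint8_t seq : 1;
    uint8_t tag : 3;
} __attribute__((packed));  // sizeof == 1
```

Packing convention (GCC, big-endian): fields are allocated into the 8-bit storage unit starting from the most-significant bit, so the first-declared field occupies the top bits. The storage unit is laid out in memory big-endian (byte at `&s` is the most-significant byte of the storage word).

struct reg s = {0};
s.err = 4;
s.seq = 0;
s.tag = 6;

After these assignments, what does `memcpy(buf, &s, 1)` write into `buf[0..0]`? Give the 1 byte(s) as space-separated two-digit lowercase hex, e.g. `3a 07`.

[4+:4] err=4 & 0xf = 0x4; word=0x40
[3+:1] seq=0 & 0x1 = 0x0; word=0x40
[0+:3] tag=6 & 0x7 = 0x6; word=0x46
word = 0x46 → big-endian bytes:
  [0]=0x46

46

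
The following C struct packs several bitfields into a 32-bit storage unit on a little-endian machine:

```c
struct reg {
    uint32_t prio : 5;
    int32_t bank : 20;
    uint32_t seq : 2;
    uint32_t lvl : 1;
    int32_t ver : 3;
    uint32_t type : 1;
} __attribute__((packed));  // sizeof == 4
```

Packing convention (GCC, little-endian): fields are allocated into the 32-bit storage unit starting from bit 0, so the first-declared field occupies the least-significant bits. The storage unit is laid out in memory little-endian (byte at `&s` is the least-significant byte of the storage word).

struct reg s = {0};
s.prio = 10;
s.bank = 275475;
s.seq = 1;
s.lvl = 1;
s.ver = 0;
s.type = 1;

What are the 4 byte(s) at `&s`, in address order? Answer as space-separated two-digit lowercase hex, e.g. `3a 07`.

6a 82 86 8a

prio:5 = 10 → 0xa << 0 → word 0x0000000a
bank:20 = 275475 → 0x43413 << 5 → word 0x0086826a
seq:2 = 1 → 0x1 << 25 → word 0x0286826a
lvl:1 = 1 → 0x1 << 27 → word 0x0a86826a
ver:3 = 0 → 0x0 << 28 → word 0x0a86826a
type:1 = 1 → 0x1 << 31 → word 0x8a86826a
word = 0x8a86826a → little-endian bytes:
  [0]=0x6a  [1]=0x82  [2]=0x86  [3]=0x8a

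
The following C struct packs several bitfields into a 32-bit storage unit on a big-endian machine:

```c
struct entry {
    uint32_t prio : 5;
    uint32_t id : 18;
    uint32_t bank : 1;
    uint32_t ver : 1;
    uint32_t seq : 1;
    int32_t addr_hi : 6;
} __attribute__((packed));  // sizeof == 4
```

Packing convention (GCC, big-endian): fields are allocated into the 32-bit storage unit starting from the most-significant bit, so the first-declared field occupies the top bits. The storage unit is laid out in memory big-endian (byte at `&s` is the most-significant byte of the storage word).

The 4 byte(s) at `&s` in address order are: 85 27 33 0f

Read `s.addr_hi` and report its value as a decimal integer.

15

[0]=0x85 [1]=0x27 [2]=0x33 [3]=0x0f (big-endian) → word 0x8527330f
prio:5 @ bit 27 → (0x8527330f>>27)&0x1f = 0x10
id:18 @ bit 9 → (0x8527330f>>9)&0x3ffff = 0x29399
bank:1 @ bit 8 → (0x8527330f>>8)&0x1 = 0x1
ver:1 @ bit 7 → (0x8527330f>>7)&0x1 = 0x0
seq:1 @ bit 6 → (0x8527330f>>6)&0x1 = 0x0
addr_hi:6 @ bit 0 → (0x8527330f>>0)&0x3f = 0xf  ←
addr_hi signed 6b, MSB=0: value = 15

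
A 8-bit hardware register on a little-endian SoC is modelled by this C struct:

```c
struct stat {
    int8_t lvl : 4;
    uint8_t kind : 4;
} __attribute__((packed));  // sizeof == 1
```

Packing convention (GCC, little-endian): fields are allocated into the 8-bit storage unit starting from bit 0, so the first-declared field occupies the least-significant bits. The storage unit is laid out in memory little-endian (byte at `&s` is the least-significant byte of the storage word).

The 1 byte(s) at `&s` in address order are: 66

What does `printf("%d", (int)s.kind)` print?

6

[0]=0x66 (little-endian) → word 0x66
lvl [0+:4] = (word>>0) & 0xf = 6
kind [4+:4] = (word>>4) & 0xf = 6  ←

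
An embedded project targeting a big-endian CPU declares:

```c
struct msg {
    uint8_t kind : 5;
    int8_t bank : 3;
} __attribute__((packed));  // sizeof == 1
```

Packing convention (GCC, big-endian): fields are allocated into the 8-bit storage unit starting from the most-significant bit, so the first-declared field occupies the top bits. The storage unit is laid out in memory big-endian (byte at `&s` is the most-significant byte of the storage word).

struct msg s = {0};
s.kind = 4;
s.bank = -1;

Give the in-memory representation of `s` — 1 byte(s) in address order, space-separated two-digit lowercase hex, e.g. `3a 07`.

27

[3+:5] kind=4 & 0x1f = 0x4; word=0x20
[0+:3] bank=-1 & 0x7 = 0x7; word=0x27
word = 0x27 → big-endian bytes:
  [0]=0x27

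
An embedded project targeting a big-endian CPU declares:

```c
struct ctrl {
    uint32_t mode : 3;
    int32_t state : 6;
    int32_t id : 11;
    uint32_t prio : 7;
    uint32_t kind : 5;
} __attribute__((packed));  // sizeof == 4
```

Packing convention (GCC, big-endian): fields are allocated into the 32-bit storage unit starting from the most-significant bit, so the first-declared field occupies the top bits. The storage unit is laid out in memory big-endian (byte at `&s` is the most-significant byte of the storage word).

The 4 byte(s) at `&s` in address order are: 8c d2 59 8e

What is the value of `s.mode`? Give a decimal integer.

4

[0]=0x8c [1]=0xd2 [2]=0x59 [3]=0x8e (big-endian) → word 0x8cd2598e
mode:3 @ bit 29 → (0x8cd2598e>>29)&0x7 = 0x4  ←
state:6 @ bit 23 → (0x8cd2598e>>23)&0x3f = 0x19
id:11 @ bit 12 → (0x8cd2598e>>12)&0x7ff = 0x525
prio:7 @ bit 5 → (0x8cd2598e>>5)&0x7f = 0x4c
kind:5 @ bit 0 → (0x8cd2598e>>0)&0x1f = 0xe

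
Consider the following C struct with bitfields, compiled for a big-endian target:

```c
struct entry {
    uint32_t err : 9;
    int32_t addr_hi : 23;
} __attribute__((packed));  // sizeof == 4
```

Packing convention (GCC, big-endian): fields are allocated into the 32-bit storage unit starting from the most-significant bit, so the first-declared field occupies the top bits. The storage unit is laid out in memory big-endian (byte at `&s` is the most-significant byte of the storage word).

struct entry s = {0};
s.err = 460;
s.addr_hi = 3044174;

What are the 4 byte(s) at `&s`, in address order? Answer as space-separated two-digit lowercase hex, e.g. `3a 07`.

e6 2e 73 4e

[23+:9] err=460 & 0x1ff = 0x1cc; word=0xe6000000
[0+:23] addr_hi=3044174 & 0x7fffff = 0x2e734e; word=0xe62e734e
word = 0xe62e734e → big-endian bytes:
  [0]=0xe6  [1]=0x2e  [2]=0x73  [3]=0x4e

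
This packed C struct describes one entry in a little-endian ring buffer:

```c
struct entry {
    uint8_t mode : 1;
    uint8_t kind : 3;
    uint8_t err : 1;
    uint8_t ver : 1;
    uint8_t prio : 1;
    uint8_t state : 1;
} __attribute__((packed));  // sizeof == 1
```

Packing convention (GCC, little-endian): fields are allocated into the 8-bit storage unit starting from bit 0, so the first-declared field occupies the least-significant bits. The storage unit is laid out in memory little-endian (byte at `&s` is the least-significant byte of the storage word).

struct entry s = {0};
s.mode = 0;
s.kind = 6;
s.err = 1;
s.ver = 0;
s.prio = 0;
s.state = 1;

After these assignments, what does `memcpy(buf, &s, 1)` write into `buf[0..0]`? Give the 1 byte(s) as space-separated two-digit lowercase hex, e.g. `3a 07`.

[0+:1] mode=0 & 0x1 = 0x0; word=0x00
[1+:3] kind=6 & 0x7 = 0x6; word=0x0c
[4+:1] err=1 & 0x1 = 0x1; word=0x1c
[5+:1] ver=0 & 0x1 = 0x0; word=0x1c
[6+:1] prio=0 & 0x1 = 0x0; word=0x1c
[7+:1] state=1 & 0x1 = 0x1; word=0x9c
word = 0x9c → little-endian bytes:
  [0]=0x9c

9c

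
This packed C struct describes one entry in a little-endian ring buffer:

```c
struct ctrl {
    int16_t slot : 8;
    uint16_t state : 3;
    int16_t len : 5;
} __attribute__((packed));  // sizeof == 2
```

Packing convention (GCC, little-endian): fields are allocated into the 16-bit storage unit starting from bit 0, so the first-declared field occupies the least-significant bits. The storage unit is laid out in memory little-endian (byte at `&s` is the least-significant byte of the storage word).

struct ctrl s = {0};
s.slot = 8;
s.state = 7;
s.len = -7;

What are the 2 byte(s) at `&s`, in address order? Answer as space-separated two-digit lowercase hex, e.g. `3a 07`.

08 cf

slot:8 = 8 → 0x8 << 0 → word 0x0008
state:3 = 7 → 0x7 << 8 → word 0x0708
len:5 = -7 → 0x19 << 11 → word 0xcf08
word = 0xcf08 → little-endian bytes:
  [0]=0x08  [1]=0xcf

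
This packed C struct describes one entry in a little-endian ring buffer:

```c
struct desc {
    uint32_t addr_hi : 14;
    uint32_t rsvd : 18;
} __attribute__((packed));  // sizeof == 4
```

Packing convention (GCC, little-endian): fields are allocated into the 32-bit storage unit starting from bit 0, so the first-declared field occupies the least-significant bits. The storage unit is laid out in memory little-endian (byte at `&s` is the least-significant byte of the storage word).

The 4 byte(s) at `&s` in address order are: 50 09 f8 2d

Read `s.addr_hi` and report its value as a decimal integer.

[0]=0x50 [1]=0x09 [2]=0xf8 [3]=0x2d (little-endian) → word 0x2df80950
addr_hi:14 @ bit 0 → (0x2df80950>>0)&0x3fff = 0x950  ←
rsvd:18 @ bit 14 → (0x2df80950>>14)&0x3ffff = 0xb7e0

2384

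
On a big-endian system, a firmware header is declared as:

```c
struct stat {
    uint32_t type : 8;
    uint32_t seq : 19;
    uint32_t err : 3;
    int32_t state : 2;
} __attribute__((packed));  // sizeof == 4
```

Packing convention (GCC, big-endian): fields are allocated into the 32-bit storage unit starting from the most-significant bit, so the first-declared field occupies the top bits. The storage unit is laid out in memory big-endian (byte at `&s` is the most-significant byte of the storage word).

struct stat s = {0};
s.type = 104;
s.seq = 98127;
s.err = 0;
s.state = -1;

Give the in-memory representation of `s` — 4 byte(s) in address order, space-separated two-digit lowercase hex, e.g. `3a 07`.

type:8 = 104 → 0x68 << 24 → word 0x68000000
seq:19 = 98127 → 0x17f4f << 5 → word 0x682fe9e0
err:3 = 0 → 0x0 << 2 → word 0x682fe9e0
state:2 = -1 → 0x3 << 0 → word 0x682fe9e3
word = 0x682fe9e3 → big-endian bytes:
  [0]=0x68  [1]=0x2f  [2]=0xe9  [3]=0xe3

68 2f e9 e3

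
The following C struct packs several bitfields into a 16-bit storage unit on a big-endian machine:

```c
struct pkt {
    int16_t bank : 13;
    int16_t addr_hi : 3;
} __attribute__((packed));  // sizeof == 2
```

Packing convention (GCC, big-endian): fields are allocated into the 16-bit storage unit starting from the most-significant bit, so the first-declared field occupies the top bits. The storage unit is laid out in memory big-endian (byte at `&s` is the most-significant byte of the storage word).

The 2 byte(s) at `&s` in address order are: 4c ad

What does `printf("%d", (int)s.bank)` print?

2453

[0]=0x4c [1]=0xad (big-endian) → word 0x4cad
bank:13 @ bit 3 → (0x4cad>>3)&0x1fff = 0x995  ←
addr_hi:3 @ bit 0 → (0x4cad>>0)&0x7 = 0x5
bank signed 13b, MSB=0: value = 2453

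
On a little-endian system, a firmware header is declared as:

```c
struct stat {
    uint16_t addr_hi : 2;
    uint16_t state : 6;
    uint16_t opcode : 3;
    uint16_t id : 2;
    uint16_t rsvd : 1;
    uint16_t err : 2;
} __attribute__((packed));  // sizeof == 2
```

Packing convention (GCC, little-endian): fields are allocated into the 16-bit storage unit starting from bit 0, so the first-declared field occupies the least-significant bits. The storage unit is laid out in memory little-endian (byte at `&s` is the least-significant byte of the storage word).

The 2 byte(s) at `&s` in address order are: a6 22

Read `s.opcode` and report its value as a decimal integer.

2

[0]=0xa6 [1]=0x22 (little-endian) → word 0x22a6
addr_hi [0+:2] = (word>>0) & 0x3 = 2
state [2+:6] = (word>>2) & 0x3f = 41
opcode [8+:3] = (word>>8) & 0x7 = 2  ←
id [11+:2] = (word>>11) & 0x3 = 0
rsvd [13+:1] = (word>>13) & 0x1 = 1
err [14+:2] = (word>>14) & 0x3 = 0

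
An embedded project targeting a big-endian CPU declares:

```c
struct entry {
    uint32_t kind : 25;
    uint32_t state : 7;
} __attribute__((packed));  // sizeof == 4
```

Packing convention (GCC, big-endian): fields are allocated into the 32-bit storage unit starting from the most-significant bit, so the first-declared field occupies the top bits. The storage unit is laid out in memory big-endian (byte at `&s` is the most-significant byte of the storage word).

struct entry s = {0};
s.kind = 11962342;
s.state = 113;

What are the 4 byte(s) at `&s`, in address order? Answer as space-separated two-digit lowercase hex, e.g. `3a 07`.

5b 43 f3 71

kind (25b) val=11962342 bits=0xb687e6 at bit 7: 0x5b43f300
state (7b) val=113 bits=0x71 at bit 0: 0x5b43f371
word = 0x5b43f371 → big-endian bytes:
  [0]=0x5b  [1]=0x43  [2]=0xf3  [3]=0x71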